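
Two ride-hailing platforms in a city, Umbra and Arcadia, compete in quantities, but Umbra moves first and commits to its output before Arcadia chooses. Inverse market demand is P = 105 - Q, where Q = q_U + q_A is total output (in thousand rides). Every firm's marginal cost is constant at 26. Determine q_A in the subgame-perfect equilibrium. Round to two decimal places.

The follower Arcadia best-responds to any q_U: π_A = (105 - Q)q_A - 26q_A.
Setting the follower's marginal profit to zero, 79 - q_U - 2q_A = 0, i.e. q_A = (79 - q_U)/2.
Umbra substitutes q_A(q_U) into its own profit: π_U = q_U(105 - q_U - (79 - q_U)/2) - 26q_U = (131/2 - (1/2)q_U)q_U - 26q_U.
Maximising: ∂π_U/∂q_U = 79/2 - q_U = 0, giving q_U = 79/2.
Then q_A = (79 - 79/2)/2 = 79/4.

19.75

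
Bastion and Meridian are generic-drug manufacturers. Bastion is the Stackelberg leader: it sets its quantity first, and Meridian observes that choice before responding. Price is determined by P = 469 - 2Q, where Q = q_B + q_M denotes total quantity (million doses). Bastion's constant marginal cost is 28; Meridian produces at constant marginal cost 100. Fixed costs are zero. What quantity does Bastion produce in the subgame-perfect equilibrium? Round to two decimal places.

128.25

The follower Meridian best-responds to any q_B: π_M = (469 - 2Q)q_M - 100q_M.
Follower FOC: 369 - 2q_B - 4q_M = 0, so q_M(q_B) = (369 - 2q_B)/4.
The leader anticipates this reaction. Substituting into P = 469 - 2Q gives P = 569/2 - q_B, so π_B = (569/2 - q_B)q_B - 28q_B.
Leader FOC: 513/2 - 2q_B = 0, so q_B = 513/4.
Then q_M = (369 - 2·(513/4))/4 = 225/8.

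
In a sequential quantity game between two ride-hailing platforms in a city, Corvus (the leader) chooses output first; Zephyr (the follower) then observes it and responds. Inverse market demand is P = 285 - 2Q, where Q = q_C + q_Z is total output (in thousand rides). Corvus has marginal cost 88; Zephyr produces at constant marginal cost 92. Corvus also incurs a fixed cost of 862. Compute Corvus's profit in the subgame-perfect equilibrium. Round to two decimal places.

1663.06

The follower Zephyr best-responds to any q_C: π_Z = (285 - 2Q)q_Z - 92q_Z.
∂π_Z/∂q_Z = 193 - 2q_C - 4q_Z = 0 gives the reaction function q_Z = (193 - 2q_C)/4.
Corvus substitutes q_Z(q_C) into its own profit: π_C = q_C(285 - 2q_C - (193 - 2q_C)/2) - 88q_C = (377/2 - q_C)q_C - 88q_C.
Leader FOC: 201/2 - 2q_C = 0, so q_C = 201/4.
Then q_Z = (193 - 2·(201/4))/4 = 185/8.
Price P = 285 - 2·(587/8) = 553/4.
Corvus's profit: (553/4 - 88)·(201/4) - 862 = 1663.0625.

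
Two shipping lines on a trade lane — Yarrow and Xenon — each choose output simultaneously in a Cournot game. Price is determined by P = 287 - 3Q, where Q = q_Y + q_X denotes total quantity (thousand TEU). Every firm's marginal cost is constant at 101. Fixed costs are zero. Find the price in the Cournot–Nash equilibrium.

Each firm earns π_i = (287 - 3Q)q_i - 101q_i.
Setting ∂π_i/∂q_i = 0 with rivals' quantities fixed: 186 - 6q_i - 3q_j = 0.
With identical firms every q_j equals q_i, so q_j = q_i and 186 = 9q_i, giving q_i = 62/3.
Total output Q = 124/3, so price P = 287 - 3·(124/3) = 163.

163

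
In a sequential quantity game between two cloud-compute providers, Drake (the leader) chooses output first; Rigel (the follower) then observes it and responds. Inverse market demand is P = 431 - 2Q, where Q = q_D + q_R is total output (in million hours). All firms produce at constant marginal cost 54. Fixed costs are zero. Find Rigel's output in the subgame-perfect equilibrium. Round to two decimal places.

Solve by backward induction. Given q_D, the follower Rigel maximises π_R = (431 - 2q_D - 2q_R)q_R - 54q_R.
Setting the follower's marginal profit to zero, 377 - 2q_D - 4q_R = 0, i.e. q_R = (377 - 2q_D)/4.
The leader anticipates this reaction. Substituting into P = 431 - 2Q gives P = 485/2 - q_D, so π_D = (485/2 - q_D)q_D - 54q_D.
Leader FOC: 377/2 - 2q_D = 0, so q_D = 377/4.
Then q_R = (377 - 2·(377/4))/4 = 377/8.

47.13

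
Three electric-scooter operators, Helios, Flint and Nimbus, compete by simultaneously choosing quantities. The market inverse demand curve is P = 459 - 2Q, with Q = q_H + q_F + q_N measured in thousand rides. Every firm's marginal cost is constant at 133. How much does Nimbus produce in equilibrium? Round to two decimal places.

40.75

Each firm earns π_i = (459 - 2Q)q_i - 133q_i.
First-order condition (treating rivals' output as given): 326 - 4q_i - 2·Σ_{j≠i} q_j = 0.
By symmetry each firm produces the same amount; substituting Σ_{j≠i} q_j = 2q_i yields q_i = 326/8 = 163/4.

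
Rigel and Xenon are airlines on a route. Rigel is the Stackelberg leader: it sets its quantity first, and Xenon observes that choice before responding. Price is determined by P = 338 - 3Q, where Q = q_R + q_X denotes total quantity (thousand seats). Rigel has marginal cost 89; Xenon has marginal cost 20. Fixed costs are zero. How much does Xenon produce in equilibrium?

38

The follower Xenon best-responds to any q_R: π_X = (338 - 3Q)q_X - 20q_X.
∂π_X/∂q_X = 318 - 3q_R - 6q_X = 0 gives the reaction function q_X = (318 - 3q_R)/6.
The leader anticipates this reaction. Substituting into P = 338 - 3Q gives P = 179 - (3/2)q_R, so π_R = (179 - (3/2)q_R)q_R - 89q_R.
Maximising: ∂π_R/∂q_R = 90 - 3q_R = 0, giving q_R = 30.
Then q_X = (318 - 3·30)/6 = 38.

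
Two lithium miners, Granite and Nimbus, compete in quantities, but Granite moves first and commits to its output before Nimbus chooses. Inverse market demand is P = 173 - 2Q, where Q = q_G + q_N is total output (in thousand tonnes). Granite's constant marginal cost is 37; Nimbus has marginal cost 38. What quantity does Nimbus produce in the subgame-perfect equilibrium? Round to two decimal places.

Solve by backward induction. Given q_G, the follower Nimbus maximises π_N = (173 - 2q_G - 2q_N)q_N - 38q_N.
Follower FOC: 135 - 2q_G - 4q_N = 0, so q_N(q_G) = (135 - 2q_G)/4.
The leader anticipates this reaction. Substituting into P = 173 - 2Q gives P = 211/2 - q_G, so π_G = (211/2 - q_G)q_G - 37q_G.
The leader's first-order condition 137/2 - 2q_G = 0 yields q_G = 137/4.
Then q_N = (135 - 2·(137/4))/4 = 133/8.

16.63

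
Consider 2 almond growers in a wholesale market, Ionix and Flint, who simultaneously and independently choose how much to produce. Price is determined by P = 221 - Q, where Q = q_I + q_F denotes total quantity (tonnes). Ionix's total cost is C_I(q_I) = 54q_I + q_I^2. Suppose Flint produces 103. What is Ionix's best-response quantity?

16

With the rival's output fixed at 103, Ionix's profit is π_I = (221 - 103 - q_I)q_I - (54q_I + q_I²) = (118 - q_I)q_I - (54q_I + q_I²).
∂π_I/∂q_I = 64 - 4q_I = 0, so q_I = 16.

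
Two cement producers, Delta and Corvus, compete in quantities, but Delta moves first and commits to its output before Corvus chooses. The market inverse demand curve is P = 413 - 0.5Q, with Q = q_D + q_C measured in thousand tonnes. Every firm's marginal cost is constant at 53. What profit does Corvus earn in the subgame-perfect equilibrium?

16200

Solve by backward induction. Given q_D, the follower Corvus maximises π_C = (413 - (1/2)q_D - (1/2)q_C)q_C - 53q_C.
Follower FOC: 360 - (1/2)q_D - q_C = 0, so q_C(q_D) = (360 - (1/2)q_D).
The leader anticipates this reaction. Substituting into P = 413 - 0.5Q gives P = 233 - (1/4)q_D, so π_D = (233 - (1/4)q_D)q_D - 53q_D.
Maximising: ∂π_D/∂q_D = 180 - (1/2)q_D = 0, giving q_D = 360.
Then q_C = (360 - (1/2)·360) = 180.
Price P = 413 - (1/2)·540 = 143.
Corvus's profit: (143 - 53)·180 = 16200.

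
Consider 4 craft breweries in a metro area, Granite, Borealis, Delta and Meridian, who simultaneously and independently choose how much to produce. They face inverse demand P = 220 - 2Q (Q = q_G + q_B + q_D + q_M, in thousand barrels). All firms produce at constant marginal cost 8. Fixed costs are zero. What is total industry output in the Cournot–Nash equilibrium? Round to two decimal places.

Each firm earns π_i = (220 - 2Q)q_i - 8q_i.
Setting ∂π_i/∂q_i = 0 with rivals' quantities fixed: 212 - 4q_i - 2·Σ_{j≠i} q_j = 0.
With identical firms every q_j equals q_i, so Σ_{j≠i} q_j = 3q_i and 212 = 10q_i, giving q_i = 106/5.
Total output Q = 106/5 + 106/5 + 106/5 + 106/5 = 424/5.

84.80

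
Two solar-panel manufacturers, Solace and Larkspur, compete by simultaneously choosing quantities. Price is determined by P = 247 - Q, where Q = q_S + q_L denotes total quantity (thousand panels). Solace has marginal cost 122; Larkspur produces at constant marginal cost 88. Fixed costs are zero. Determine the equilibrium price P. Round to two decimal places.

152.33

Solace's profit: π_S = (247 - Q)q_S - (122q_S). Setting ∂π_S/∂q_S = 0: 125 - 2q_S - (q_L) = 0.
Larkspur's profit: π_L = (247 - Q)q_L - (88q_L). Setting ∂π_L/∂q_L = 0: 159 - 2q_L - (q_S) = 0.
Rearranging gives the reaction functions q_S = (125 - q_L)/2 and q_L = (159 - q_S)/2.
Substituting one into the other gives q_S = 91/3 and q_L = 193/3.
Total output Q = 284/3, so price P = 247 - 284/3 = 457/3.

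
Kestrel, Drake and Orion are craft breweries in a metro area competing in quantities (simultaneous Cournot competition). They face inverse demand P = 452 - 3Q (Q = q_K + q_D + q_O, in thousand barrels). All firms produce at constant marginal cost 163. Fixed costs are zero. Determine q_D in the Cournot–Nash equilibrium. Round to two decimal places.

Each firm earns π_i = (452 - 3Q)q_i - 163q_i.
Setting ∂π_i/∂q_i = 0 with rivals' quantities fixed: 289 - 6q_i - 3·Σ_{j≠i} q_j = 0.
With identical firms every q_j equals q_i, so Σ_{j≠i} q_j = 2q_i and 289 = 12q_i, giving q_i = 289/12.

24.08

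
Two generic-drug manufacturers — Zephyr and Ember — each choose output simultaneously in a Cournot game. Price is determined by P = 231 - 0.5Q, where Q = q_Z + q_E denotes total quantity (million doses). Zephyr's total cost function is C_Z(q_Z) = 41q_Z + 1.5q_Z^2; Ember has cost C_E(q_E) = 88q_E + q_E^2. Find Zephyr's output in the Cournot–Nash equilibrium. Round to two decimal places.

Zephyr's profit: π_Z = (231 - 0.5Q)q_Z - (41q_Z + (3/2)q_Z²). Setting ∂π_Z/∂q_Z = 0: 190 - 4q_Z - (1/2)(q_E) = 0.
Ember's first-order condition: 143 - 3q_E - (1/2)(q_Z) = 0.
So q_Z = (190 - (1/2)q_E)/4 and q_E = (143 - (1/2)q_Z)/3.
Substituting one into the other gives q_Z = 1994/47 and q_E = 1908/47.

42.43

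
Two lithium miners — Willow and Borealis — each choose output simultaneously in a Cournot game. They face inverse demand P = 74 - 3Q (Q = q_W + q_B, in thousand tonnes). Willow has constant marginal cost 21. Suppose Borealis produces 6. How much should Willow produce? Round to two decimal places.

5.83

With the rival's output fixed at 6, Willow's profit is π_W = (74 - 3·6 - 3q_W)q_W - (21q_W) = (56 - 3q_W)q_W - (21q_W).
∂π_W/∂q_W = 35 - 6q_W = 0, so q_W = 35/6.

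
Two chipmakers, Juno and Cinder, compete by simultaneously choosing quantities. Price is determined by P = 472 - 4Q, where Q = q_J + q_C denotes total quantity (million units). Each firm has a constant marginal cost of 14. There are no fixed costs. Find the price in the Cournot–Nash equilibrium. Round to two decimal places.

Each firm earns π_i = (472 - 4Q)q_i - 14q_i.
First-order condition (treating rivals' output as given): 458 - 8q_i - 4q_j = 0.
By symmetry each firm produces the same amount; substituting q_j = q_i yields q_i = 458/12 = 229/6.
Total output Q = 229/3, so price P = 472 - 4·(229/3) = 500/3.

166.67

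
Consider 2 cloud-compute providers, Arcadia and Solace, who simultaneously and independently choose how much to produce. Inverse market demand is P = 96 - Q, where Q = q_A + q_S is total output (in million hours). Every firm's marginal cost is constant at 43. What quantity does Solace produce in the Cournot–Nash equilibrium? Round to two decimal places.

17.67

A representative firm's profit is π_i = q_i(96 - Q) - 43q_i.
Setting ∂π_i/∂q_i = 0 with rivals' quantities fixed: 53 - 2q_i - q_j = 0.
By symmetry each firm produces the same amount; substituting q_j = q_i yields q_i = 53/3.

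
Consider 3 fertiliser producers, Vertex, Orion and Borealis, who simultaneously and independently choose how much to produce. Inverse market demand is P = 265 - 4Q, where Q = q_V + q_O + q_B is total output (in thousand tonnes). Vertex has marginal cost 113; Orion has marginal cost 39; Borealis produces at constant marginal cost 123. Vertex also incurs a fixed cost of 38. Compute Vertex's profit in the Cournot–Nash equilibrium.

83

Vertex's profit: π_V = (265 - 4Q)q_V - (113q_V). Setting ∂π_V/∂q_V = 0: 152 - 8q_V - 4(q_O + q_B) = 0.
Orion's profit: π_O = (265 - 4Q)q_O - (39q_O). Setting ∂π_O/∂q_O = 0: 226 - 8q_O - 4(q_V + q_B) = 0.
Borealis's profit: π_B = (265 - 4Q)q_B - (123q_B). Setting ∂π_B/∂q_B = 0: 142 - 8q_B - 4(q_V + q_O) = 0.
Adding the 3 conditions: 520 − 8Q − 8Q = 0, i.e. Q = 65/2.
Back-substituting: q_V = (152 − 130)/4 = 11/2, q_O = (226 − 130)/4 = 24, q_B = (142 − 130)/4 = 3.
Price P = 265 - 4·(65/2) = 135.
Vertex's profit: (135 - 113)·(11/2) - 38 = 83.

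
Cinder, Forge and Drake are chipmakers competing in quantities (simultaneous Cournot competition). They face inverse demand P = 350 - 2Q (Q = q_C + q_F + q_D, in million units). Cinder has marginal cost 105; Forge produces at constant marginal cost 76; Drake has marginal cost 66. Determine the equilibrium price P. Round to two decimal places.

149.25

Cinder's profit: π_C = (350 - 2Q)q_C - (105q_C). Setting ∂π_C/∂q_C = 0: 245 - 4q_C - 2(q_F + q_D) = 0.
Forge's first-order condition: 274 - 4q_F - 2(q_C + q_D) = 0.
Drake's first-order condition: 284 - 4q_D - 2(q_C + q_F) = 0.
Adding the 3 first-order conditions: 803 − 8Q = 0, so Q = 803/8.
Back-substituting: q_C = (245 − 803/4)/2 = 177/8, q_F = (274 − 803/4)/2 = 293/8, q_D = (284 − 803/4)/2 = 333/8.
Total output Q = 803/8, so price P = 350 - 2·(803/8) = 597/4.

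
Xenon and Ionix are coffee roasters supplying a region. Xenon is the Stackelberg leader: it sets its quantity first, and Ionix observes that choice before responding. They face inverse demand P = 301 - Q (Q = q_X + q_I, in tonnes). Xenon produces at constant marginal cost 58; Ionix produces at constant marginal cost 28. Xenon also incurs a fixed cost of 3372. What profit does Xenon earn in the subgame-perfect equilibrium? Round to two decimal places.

2299.13

Solve by backward induction. Given q_X, the follower Ionix maximises π_I = (301 - q_X - q_I)q_I - 28q_I.
Follower FOC: 273 - q_X - 2q_I = 0, so q_I(q_X) = (273 - q_X)/2.
Xenon substitutes q_I(q_X) into its own profit: π_X = q_X(301 - q_X - (273 - q_X)/2) - 58q_X = (329/2 - (1/2)q_X)q_X - 58q_X.
Maximising: ∂π_X/∂q_X = 213/2 - q_X = 0, giving q_X = 213/2.
Then q_I = (273 - 213/2)/2 = 333/4.
Price P = 301 - 759/4 = 445/4.
Xenon's profit: (445/4 - 58)·(213/2) - 3372 = 2299.1250.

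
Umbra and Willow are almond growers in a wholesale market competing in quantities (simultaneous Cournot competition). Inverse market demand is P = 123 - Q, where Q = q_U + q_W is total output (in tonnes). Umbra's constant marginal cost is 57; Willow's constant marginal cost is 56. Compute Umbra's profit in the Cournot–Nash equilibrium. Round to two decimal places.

469.44

Umbra's profit: π_U = (123 - Q)q_U - (57q_U). Setting ∂π_U/∂q_U = 0: 66 - 2q_U - (q_W) = 0.
Willow's first-order condition: 67 - 2q_W - (q_U) = 0.
So q_U = (66 - q_W)/2 and q_W = (67 - q_U)/2.
Solving the pair: q_U = 65/3, q_W = 68/3.
Price P = 123 - 133/3 = 236/3.
Umbra's profit: (236/3 - 57)·(65/3) = 469.4444.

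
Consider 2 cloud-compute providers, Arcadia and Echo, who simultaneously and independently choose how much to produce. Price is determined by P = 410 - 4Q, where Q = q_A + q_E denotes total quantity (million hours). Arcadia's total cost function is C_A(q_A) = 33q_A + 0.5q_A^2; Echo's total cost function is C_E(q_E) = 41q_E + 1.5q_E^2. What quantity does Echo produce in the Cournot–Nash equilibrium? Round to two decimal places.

Arcadia's profit: π_A = (410 - 4Q)q_A - (33q_A + (1/2)q_A²). Setting ∂π_A/∂q_A = 0: 377 - 9q_A - 4(q_E) = 0.
Echo's first-order condition: 369 - 11q_E - 4(q_A) = 0.
Best responses: q_A = (377 - 4q_E)/9, q_E = (369 - 4q_A)/11.
Substituting one into the other gives q_A = 32.1807 and q_E = 1813/83.

21.84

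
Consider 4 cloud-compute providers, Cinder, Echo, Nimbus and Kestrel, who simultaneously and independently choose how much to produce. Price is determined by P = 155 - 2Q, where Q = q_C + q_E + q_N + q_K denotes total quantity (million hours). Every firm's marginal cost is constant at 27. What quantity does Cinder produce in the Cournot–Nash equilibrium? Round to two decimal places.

12.80

Each firm earns π_i = (155 - 2Q)q_i - 27q_i.
Setting ∂π_i/∂q_i = 0 with rivals' quantities fixed: 128 - 4q_i - 2·Σ_{j≠i} q_j = 0.
With identical firms every q_j equals q_i, so Σ_{j≠i} q_j = 3q_i and 128 = 10q_i, giving q_i = 64/5.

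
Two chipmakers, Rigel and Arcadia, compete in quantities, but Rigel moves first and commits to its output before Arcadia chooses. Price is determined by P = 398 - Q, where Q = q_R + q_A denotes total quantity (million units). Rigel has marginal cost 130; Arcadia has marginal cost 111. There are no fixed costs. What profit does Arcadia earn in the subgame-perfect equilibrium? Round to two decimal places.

6601.56

The follower Arcadia best-responds to any q_R: π_A = (398 - Q)q_A - 111q_A.
Follower FOC: 287 - q_R - 2q_A = 0, so q_A(q_R) = (287 - q_R)/2.
Rigel substitutes q_A(q_R) into its own profit: π_R = q_R(398 - q_R - (287 - q_R)/2) - 130q_R = (509/2 - (1/2)q_R)q_R - 130q_R.
The leader's first-order condition 249/2 - q_R = 0 yields q_R = 249/2.
Then q_A = (287 - 249/2)/2 = 325/4.
Price P = 398 - 823/4 = 769/4.
Arcadia's profit: (769/4 - 111)·(325/4) = 6601.5625.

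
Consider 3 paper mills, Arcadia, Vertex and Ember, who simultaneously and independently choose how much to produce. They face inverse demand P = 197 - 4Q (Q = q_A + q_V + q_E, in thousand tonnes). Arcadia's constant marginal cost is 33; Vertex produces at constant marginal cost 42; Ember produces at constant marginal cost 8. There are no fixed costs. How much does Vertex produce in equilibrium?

7

Arcadia's profit: π_A = (197 - 4Q)q_A - (33q_A). Setting ∂π_A/∂q_A = 0: 164 - 8q_A - 4(q_V + q_E) = 0.
Vertex's profit: π_V = (197 - 4Q)q_V - (42q_V). Setting ∂π_V/∂q_V = 0: 155 - 8q_V - 4(q_A + q_E) = 0.
Ember's profit: π_E = (197 - 4Q)q_E - (8q_E). Setting ∂π_E/∂q_E = 0: 189 - 8q_E - 4(q_A + q_V) = 0.
Adding the 3 first-order conditions: 508 − 16Q = 0, so Q = 127/4.
Back-substituting: q_A = (164 − 127)/4 = 37/4, q_V = (155 − 127)/4 = 7, q_E = (189 − 127)/4 = 31/2.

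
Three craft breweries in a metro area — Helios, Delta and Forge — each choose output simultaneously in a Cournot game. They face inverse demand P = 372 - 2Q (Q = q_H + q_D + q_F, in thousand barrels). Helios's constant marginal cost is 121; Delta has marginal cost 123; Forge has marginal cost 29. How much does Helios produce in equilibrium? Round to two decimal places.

Helios's profit: π_H = (372 - 2Q)q_H - (121q_H). Setting ∂π_H/∂q_H = 0: 251 - 4q_H - 2(q_D + q_F) = 0.
Delta's profit: π_D = (372 - 2Q)q_D - (123q_D). Setting ∂π_D/∂q_D = 0: 249 - 4q_D - 2(q_H + q_F) = 0.
Forge's profit: π_F = (372 - 2Q)q_F - (29q_F). Setting ∂π_F/∂q_F = 0: 343 - 4q_F - 2(q_H + q_D) = 0.
Adding the 3 first-order conditions: 843 − 8Q = 0, so Q = 843/8.
Back-substituting: q_H = (251 − 843/4)/2 = 161/8, q_D = (249 − 843/4)/2 = 153/8, q_F = (343 − 843/4)/2 = 529/8.

20.13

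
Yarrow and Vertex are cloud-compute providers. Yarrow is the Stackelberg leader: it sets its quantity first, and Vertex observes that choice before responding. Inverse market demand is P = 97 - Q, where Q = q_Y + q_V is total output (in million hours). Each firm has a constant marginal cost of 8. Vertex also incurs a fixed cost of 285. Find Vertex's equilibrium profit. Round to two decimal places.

The follower Vertex best-responds to any q_Y: π_V = (97 - Q)q_V - 8q_V.
∂π_V/∂q_V = 89 - q_Y - 2q_V = 0 gives the reaction function q_V = (89 - q_Y)/2.
The leader anticipates this reaction. Substituting into P = 97 - Q gives P = 105/2 - (1/2)q_Y, so π_Y = (105/2 - (1/2)q_Y)q_Y - 8q_Y.
Maximising: ∂π_Y/∂q_Y = 89/2 - q_Y = 0, giving q_Y = 89/2.
Then q_V = (89 - 89/2)/2 = 89/4.
Price P = 97 - 267/4 = 121/4.
Vertex's profit: (121/4 - 8)·(89/4) - 285 = 210.0625.

210.06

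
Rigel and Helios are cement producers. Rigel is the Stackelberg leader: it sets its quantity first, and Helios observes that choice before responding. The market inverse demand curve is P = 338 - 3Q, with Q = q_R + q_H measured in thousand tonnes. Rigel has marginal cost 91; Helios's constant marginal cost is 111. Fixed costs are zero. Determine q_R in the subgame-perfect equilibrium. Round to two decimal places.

The follower Helios best-responds to any q_R: π_H = (338 - 3Q)q_H - 111q_H.
Setting the follower's marginal profit to zero, 227 - 3q_R - 6q_H = 0, i.e. q_H = (227 - 3q_R)/6.
Rigel substitutes q_H(q_R) into its own profit: π_R = q_R(338 - 3q_R - (227 - 3q_R)/2) - 91q_R = (449/2 - (3/2)q_R)q_R - 91q_R.
Leader FOC: 267/2 - 3q_R = 0, so q_R = 89/2.
Then q_H = (227 - 3·(89/2))/6 = 187/12.

44.50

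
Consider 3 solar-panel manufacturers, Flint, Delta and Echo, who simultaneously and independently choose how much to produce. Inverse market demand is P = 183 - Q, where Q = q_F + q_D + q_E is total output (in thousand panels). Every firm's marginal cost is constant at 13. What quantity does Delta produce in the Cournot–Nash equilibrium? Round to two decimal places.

A representative firm's profit is π_i = q_i(183 - Q) - 13q_i.
First-order condition (treating rivals' output as given): 170 - 2q_i - Σ_{j≠i} q_j = 0.
By symmetry each firm produces the same amount; substituting Σ_{j≠i} q_j = 2q_i yields q_i = 170/4 = 85/2.

42.50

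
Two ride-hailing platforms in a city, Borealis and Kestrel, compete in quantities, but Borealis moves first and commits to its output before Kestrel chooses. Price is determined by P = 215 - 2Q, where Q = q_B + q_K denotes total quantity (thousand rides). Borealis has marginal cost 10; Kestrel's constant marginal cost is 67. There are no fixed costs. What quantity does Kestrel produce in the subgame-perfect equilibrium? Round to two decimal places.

Solve by backward induction. Given q_B, the follower Kestrel maximises π_K = (215 - 2q_B - 2q_K)q_K - 67q_K.
Setting the follower's marginal profit to zero, 148 - 2q_B - 4q_K = 0, i.e. q_K = (148 - 2q_B)/4.
Borealis substitutes q_K(q_B) into its own profit: π_B = q_B(215 - 2q_B - (148 - 2q_B)/2) - 10q_B = (141 - q_B)q_B - 10q_B.
Maximising: ∂π_B/∂q_B = 131 - 2q_B = 0, giving q_B = 131/2.
Then q_K = (148 - 2·(131/2))/4 = 17/4.

4.25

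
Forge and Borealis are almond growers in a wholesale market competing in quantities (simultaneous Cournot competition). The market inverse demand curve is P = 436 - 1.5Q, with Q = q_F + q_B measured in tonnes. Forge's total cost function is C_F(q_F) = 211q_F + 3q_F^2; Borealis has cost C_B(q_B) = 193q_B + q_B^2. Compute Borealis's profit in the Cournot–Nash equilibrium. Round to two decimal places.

4679.25

Forge's profit: π_F = (436 - 1.5Q)q_F - (211q_F + 3q_F²). Setting ∂π_F/∂q_F = 0: 225 - 9q_F - (3/2)(q_B) = 0.
Borealis's profit: π_B = (436 - 1.5Q)q_B - (193q_B + q_B²). Setting ∂π_B/∂q_B = 0: 243 - 5q_B - (3/2)(q_F) = 0.
So q_F = (225 - (3/2)q_B)/9 and q_B = (243 - (3/2)q_F)/5.
Solving the pair: q_F = 338/19, q_B = 822/19.
Price P = 436 - (3/2)·(1160/19) = 344.4211.
Borealis's profit: 344.4211·(822/19) - 193·(822/19) - (822/19)² = 4679.2521.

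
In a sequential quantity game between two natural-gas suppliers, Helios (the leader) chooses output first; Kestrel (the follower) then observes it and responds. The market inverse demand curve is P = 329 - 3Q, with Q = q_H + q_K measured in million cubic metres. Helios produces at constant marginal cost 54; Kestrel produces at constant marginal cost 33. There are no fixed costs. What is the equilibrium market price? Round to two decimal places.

117.50

Solve by backward induction. Given q_H, the follower Kestrel maximises π_K = (329 - 3q_H - 3q_K)q_K - 33q_K.
Follower FOC: 296 - 3q_H - 6q_K = 0, so q_K(q_H) = (296 - 3q_H)/6.
Helios substitutes q_K(q_H) into its own profit: π_H = q_H(329 - 3q_H - (296 - 3q_H)/2) - 54q_H = (181 - (3/2)q_H)q_H - 54q_H.
Leader FOC: 127 - 3q_H = 0, so q_H = 127/3.
Then q_K = (296 - 3·(127/3))/6 = 169/6.
Total output Q = 141/2, so price P = 329 - 3·(141/2) = 235/2.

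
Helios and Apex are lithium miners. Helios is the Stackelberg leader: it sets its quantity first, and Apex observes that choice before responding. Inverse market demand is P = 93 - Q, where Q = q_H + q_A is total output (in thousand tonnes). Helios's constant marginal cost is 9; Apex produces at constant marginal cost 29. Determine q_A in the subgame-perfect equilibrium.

6

Solve by backward induction. Given q_H, the follower Apex maximises π_A = (93 - q_H - q_A)q_A - 29q_A.
∂π_A/∂q_A = 64 - q_H - 2q_A = 0 gives the reaction function q_A = (64 - q_H)/2.
Helios substitutes q_A(q_H) into its own profit: π_H = q_H(93 - q_H - (64 - q_H)/2) - 9q_H = (61 - (1/2)q_H)q_H - 9q_H.
Leader FOC: 52 - q_H = 0, so q_H = 52.
Then q_A = (64 - 52)/2 = 6.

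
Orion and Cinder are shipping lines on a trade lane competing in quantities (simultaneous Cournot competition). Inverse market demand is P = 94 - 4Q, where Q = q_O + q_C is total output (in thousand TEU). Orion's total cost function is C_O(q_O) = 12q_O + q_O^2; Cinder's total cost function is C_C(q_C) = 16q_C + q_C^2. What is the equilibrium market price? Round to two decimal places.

48.29

Orion's profit: π_O = (94 - 4Q)q_O - (12q_O + q_O²). Setting ∂π_O/∂q_O = 0: 82 - 10q_O - 4(q_C) = 0.
Cinder's first-order condition: 78 - 10q_C - 4(q_O) = 0.
Rearranging gives the reaction functions q_O = (82 - 4q_C)/10 and q_C = (78 - 4q_O)/10.
Substituting one into the other gives q_O = 127/21 and q_C = 113/21.
Total output Q = 80/7, so price P = 94 - 4·(80/7) = 338/7.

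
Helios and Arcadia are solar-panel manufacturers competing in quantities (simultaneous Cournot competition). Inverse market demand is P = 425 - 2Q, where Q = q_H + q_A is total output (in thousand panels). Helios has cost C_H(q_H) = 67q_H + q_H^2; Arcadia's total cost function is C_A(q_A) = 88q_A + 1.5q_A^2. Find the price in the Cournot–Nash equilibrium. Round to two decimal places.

Helios's profit: π_H = (425 - 2Q)q_H - (67q_H + q_H²). Setting ∂π_H/∂q_H = 0: 358 - 6q_H - 2(q_A) = 0.
Arcadia's first-order condition: 337 - 7q_A - 2(q_H) = 0.
Rearranging gives the reaction functions q_H = (358 - 2q_A)/6 and q_A = (337 - 2q_H)/7.
Substituting one into the other gives q_H = 916/19 and q_A = 653/19.
Total output Q = 1569/19, so price P = 425 - 2·(1569/19) = 259.8421.

259.84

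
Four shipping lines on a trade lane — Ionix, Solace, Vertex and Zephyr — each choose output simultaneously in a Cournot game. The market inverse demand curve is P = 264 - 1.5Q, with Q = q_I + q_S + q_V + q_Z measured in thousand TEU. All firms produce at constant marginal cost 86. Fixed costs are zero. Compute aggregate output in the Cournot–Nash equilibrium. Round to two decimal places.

Each firm earns π_i = (264 - 1.5Q)q_i - 86q_i.
Setting ∂π_i/∂q_i = 0 with rivals' quantities fixed: 178 - 3q_i - (3/2)·Σ_{j≠i} q_j = 0.
With identical firms every q_j equals q_i, so Σ_{j≠i} q_j = 3q_i and 178 = (15/2)q_i, giving q_i = 356/15.
Total output Q = 356/15 + 356/15 + 356/15 + 356/15 = 1424/15.

94.93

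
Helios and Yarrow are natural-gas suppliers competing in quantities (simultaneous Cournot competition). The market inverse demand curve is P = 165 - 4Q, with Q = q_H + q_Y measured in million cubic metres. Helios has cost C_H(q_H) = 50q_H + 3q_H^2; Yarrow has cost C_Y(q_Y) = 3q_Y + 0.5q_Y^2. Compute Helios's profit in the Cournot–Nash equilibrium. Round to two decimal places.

Helios's profit: π_H = (165 - 4Q)q_H - (50q_H + 3q_H²). Setting ∂π_H/∂q_H = 0: 115 - 14q_H - 4(q_Y) = 0.
Yarrow's profit: π_Y = (165 - 4Q)q_Y - (3q_Y + (1/2)q_Y²). Setting ∂π_Y/∂q_Y = 0: 162 - 9q_Y - 4(q_H) = 0.
Best responses: q_H = (115 - 4q_Y)/14, q_Y = (162 - 4q_H)/9.
Substituting one into the other gives q_H = 387/110 and q_Y = 904/55.
Price P = 165 - 4·(439/22) = 937/11.
Helios's profit: (937/11)·(387/110) - 50·(387/110) - 3(387/110)² = 86.6432.

86.64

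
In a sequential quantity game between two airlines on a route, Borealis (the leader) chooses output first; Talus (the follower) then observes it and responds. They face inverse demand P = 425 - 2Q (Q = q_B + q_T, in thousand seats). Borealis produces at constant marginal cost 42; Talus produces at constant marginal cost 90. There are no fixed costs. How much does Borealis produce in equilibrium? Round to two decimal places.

The follower Talus best-responds to any q_B: π_T = (425 - 2Q)q_T - 90q_T.
Setting the follower's marginal profit to zero, 335 - 2q_B - 4q_T = 0, i.e. q_T = (335 - 2q_B)/4.
The leader anticipates this reaction. Substituting into P = 425 - 2Q gives P = 515/2 - q_B, so π_B = (515/2 - q_B)q_B - 42q_B.
The leader's first-order condition 431/2 - 2q_B = 0 yields q_B = 431/4.
Then q_T = (335 - 2·(431/4))/4 = 239/8.

107.75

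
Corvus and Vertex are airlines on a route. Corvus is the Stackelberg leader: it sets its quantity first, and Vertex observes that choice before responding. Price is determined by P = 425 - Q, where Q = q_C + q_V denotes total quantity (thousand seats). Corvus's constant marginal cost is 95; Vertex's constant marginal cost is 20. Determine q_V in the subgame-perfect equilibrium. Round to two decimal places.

138.75

Solve by backward induction. Given q_C, the follower Vertex maximises π_V = (425 - q_C - q_V)q_V - 20q_V.
∂π_V/∂q_V = 405 - q_C - 2q_V = 0 gives the reaction function q_V = (405 - q_C)/2.
The leader anticipates this reaction. Substituting into P = 425 - Q gives P = 445/2 - (1/2)q_C, so π_C = (445/2 - (1/2)q_C)q_C - 95q_C.
Maximising: ∂π_C/∂q_C = 255/2 - q_C = 0, giving q_C = 255/2.
Then q_V = (405 - 255/2)/2 = 555/4.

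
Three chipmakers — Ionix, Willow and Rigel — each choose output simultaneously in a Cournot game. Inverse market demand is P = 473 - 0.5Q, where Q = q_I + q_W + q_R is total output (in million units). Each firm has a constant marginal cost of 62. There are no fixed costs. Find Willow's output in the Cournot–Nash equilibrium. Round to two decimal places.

A representative firm's profit is π_i = q_i(473 - 0.5Q) - 62q_i.
First-order condition (treating rivals' output as given): 411 - q_i - (1/2)·Σ_{j≠i} q_j = 0.
By symmetry each firm produces the same amount; substituting Σ_{j≠i} q_j = 2q_i yields q_i = 411/2.

205.50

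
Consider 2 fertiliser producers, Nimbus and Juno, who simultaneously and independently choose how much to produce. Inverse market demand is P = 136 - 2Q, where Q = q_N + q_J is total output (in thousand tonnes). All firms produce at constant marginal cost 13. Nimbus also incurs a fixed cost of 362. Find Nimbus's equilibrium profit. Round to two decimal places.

478.50

A representative firm's profit is π_i = q_i(136 - 2Q) - 13q_i.
Setting ∂π_i/∂q_i = 0 with rivals' quantities fixed: 123 - 4q_i - 2q_j = 0.
By symmetry each firm produces the same amount; substituting q_j = q_i yields q_i = 123/6 = 41/2.
Price P = 136 - 2·41 = 54.
Nimbus's profit: (54 - 13)·(41/2) - 362 = 957/2.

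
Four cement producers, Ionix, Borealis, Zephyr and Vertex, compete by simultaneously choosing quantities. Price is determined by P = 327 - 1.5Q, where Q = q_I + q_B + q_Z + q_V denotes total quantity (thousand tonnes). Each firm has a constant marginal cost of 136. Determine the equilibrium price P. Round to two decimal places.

174.20

Each firm earns π_i = (327 - 1.5Q)q_i - 136q_i.
First-order condition (treating rivals' output as given): 191 - 3q_i - (3/2)·Σ_{j≠i} q_j = 0.
With identical firms every q_j equals q_i, so Σ_{j≠i} q_j = 3q_i and 191 = (15/2)q_i, giving q_i = 382/15.
Total output Q = 1528/15, so price P = 327 - (3/2)·(1528/15) = 871/5.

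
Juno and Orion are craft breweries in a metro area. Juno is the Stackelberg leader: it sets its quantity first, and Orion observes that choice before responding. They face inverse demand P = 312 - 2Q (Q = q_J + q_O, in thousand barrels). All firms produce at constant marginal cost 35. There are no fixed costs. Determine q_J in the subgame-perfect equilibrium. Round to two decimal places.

The follower Orion best-responds to any q_J: π_O = (312 - 2Q)q_O - 35q_O.
Follower FOC: 277 - 2q_J - 4q_O = 0, so q_O(q_J) = (277 - 2q_J)/4.
Juno substitutes q_O(q_J) into its own profit: π_J = q_J(312 - 2q_J - (277 - 2q_J)/2) - 35q_J = (347/2 - q_J)q_J - 35q_J.
Maximising: ∂π_J/∂q_J = 277/2 - 2q_J = 0, giving q_J = 277/4.
Then q_O = (277 - 2·(277/4))/4 = 277/8.

69.25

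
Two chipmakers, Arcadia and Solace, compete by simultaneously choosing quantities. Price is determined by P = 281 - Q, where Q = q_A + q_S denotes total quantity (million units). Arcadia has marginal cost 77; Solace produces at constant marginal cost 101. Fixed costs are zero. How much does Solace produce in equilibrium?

52

Arcadia's profit: π_A = (281 - Q)q_A - (77q_A). Setting ∂π_A/∂q_A = 0: 204 - 2q_A - (q_S) = 0.
Solace's profit: π_S = (281 - Q)q_S - (101q_S). Setting ∂π_S/∂q_S = 0: 180 - 2q_S - (q_A) = 0.
Rearranging gives the reaction functions q_A = (204 - q_S)/2 and q_S = (180 - q_A)/2.
Substituting one into the other gives q_A = 76 and q_S = 52.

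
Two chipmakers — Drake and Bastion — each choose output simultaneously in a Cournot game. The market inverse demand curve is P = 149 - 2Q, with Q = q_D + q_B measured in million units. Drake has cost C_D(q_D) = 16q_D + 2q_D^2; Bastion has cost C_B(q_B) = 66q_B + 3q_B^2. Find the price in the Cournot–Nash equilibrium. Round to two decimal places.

Drake's profit: π_D = (149 - 2Q)q_D - (16q_D + 2q_D²). Setting ∂π_D/∂q_D = 0: 133 - 8q_D - 2(q_B) = 0.
Bastion's first-order condition: 83 - 10q_B - 2(q_D) = 0.
Rearranging gives the reaction functions q_D = (133 - 2q_B)/8 and q_B = (83 - 2q_D)/10.
Solving the pair: q_D = 291/19, q_B = 199/38.
Total output Q = 781/38, so price P = 149 - 2·(781/38) = 107.8947.

107.89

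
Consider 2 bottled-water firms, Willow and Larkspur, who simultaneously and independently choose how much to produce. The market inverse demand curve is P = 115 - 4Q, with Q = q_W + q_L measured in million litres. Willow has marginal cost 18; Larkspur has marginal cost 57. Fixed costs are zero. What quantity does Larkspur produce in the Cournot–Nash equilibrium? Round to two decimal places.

Willow's profit: π_W = (115 - 4Q)q_W - (18q_W). Setting ∂π_W/∂q_W = 0: 97 - 8q_W - 4(q_L) = 0.
Larkspur's first-order condition: 58 - 8q_L - 4(q_W) = 0.
So q_W = (97 - 4q_L)/8 and q_L = (58 - 4q_W)/8.
Solving the pair: q_W = 34/3, q_L = 19/12.

1.58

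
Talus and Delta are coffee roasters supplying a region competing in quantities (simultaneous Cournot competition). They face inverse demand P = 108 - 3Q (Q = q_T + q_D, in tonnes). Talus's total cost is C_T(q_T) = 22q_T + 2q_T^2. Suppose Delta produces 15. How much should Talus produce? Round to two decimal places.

4.10

With the rival's output fixed at 15, Talus's profit is π_T = (108 - 3·15 - 3q_T)q_T - (22q_T + 2q_T²) = (63 - 3q_T)q_T - (22q_T + 2q_T²).
∂π_T/∂q_T = 41 - 10q_T = 0, so q_T = 41/10.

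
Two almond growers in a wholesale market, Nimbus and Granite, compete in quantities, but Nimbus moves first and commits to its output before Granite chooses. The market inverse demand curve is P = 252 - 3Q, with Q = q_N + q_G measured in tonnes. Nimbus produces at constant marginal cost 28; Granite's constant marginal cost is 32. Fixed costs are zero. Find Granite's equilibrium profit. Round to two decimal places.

The follower Granite best-responds to any q_N: π_G = (252 - 3Q)q_G - 32q_G.
Setting the follower's marginal profit to zero, 220 - 3q_N - 6q_G = 0, i.e. q_G = (220 - 3q_N)/6.
Nimbus substitutes q_G(q_N) into its own profit: π_N = q_N(252 - 3q_N - (220 - 3q_N)/2) - 28q_N = (142 - (3/2)q_N)q_N - 28q_N.
Maximising: ∂π_N/∂q_N = 114 - 3q_N = 0, giving q_N = 38.
Then q_G = (220 - 3·38)/6 = 53/3.
Price P = 252 - 3·(167/3) = 85.
Granite's profit: (85 - 32)·(53/3) = 936.3333.

936.33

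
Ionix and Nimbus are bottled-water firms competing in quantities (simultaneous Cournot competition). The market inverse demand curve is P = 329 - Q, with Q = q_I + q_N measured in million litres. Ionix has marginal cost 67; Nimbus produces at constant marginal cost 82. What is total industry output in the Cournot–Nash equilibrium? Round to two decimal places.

169.67

Ionix's profit: π_I = (329 - Q)q_I - (67q_I). Setting ∂π_I/∂q_I = 0: 262 - 2q_I - (q_N) = 0.
Nimbus's first-order condition: 247 - 2q_N - (q_I) = 0.
Rearranging gives the reaction functions q_I = (262 - q_N)/2 and q_N = (247 - q_I)/2.
Solving the pair: q_I = 277/3, q_N = 232/3.
Total output Q = 277/3 + 232/3 = 509/3.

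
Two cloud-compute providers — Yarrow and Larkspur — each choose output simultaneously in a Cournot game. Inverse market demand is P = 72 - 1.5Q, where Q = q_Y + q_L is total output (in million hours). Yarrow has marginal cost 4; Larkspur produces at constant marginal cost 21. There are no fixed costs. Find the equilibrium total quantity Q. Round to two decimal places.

Yarrow's profit: π_Y = (72 - 1.5Q)q_Y - (4q_Y). Setting ∂π_Y/∂q_Y = 0: 68 - 3q_Y - (3/2)(q_L) = 0.
Larkspur's first-order condition: 51 - 3q_L - (3/2)(q_Y) = 0.
Best responses: q_Y = (68 - (3/2)q_L)/3, q_L = (51 - (3/2)q_Y)/3.
Substituting one into the other gives q_Y = 170/9 and q_L = 68/9.
Total output Q = 170/9 + 68/9 = 238/9.

26.44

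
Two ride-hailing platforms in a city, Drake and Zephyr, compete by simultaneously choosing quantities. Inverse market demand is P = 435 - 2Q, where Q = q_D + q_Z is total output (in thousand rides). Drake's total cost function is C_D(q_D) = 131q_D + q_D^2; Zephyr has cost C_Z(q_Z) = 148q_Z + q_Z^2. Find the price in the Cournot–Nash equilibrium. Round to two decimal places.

287.25

Drake's profit: π_D = (435 - 2Q)q_D - (131q_D + q_D²). Setting ∂π_D/∂q_D = 0: 304 - 6q_D - 2(q_Z) = 0.
Zephyr's first-order condition: 287 - 6q_Z - 2(q_D) = 0.
Rearranging gives the reaction functions q_D = (304 - 2q_Z)/6 and q_Z = (287 - 2q_D)/6.
Solving the pair: q_D = 625/16, q_Z = 557/16.
Total output Q = 591/8, so price P = 435 - 2·(591/8) = 1149/4.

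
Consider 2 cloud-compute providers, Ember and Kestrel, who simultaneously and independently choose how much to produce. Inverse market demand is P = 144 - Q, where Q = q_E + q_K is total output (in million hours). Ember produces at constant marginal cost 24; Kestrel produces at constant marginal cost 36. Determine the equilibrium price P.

Ember's profit: π_E = (144 - Q)q_E - (24q_E). Setting ∂π_E/∂q_E = 0: 120 - 2q_E - (q_K) = 0.
Kestrel's profit: π_K = (144 - Q)q_K - (36q_K). Setting ∂π_K/∂q_K = 0: 108 - 2q_K - (q_E) = 0.
Best responses: q_E = (120 - q_K)/2, q_K = (108 - q_E)/2.
Substituting one into the other gives q_E = 44 and q_K = 32.
Total output Q = 76, so price P = 144 - 76 = 68.

68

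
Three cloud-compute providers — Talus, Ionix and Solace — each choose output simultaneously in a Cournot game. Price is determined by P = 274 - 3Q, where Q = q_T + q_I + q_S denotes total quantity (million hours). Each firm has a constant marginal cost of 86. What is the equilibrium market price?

Each firm earns π_i = (274 - 3Q)q_i - 86q_i.
First-order condition (treating rivals' output as given): 188 - 6q_i - 3·Σ_{j≠i} q_j = 0.
With identical firms every q_j equals q_i, so Σ_{j≠i} q_j = 2q_i and 188 = 12q_i, giving q_i = 47/3.
Total output Q = 47, so price P = 274 - 3·47 = 133.

133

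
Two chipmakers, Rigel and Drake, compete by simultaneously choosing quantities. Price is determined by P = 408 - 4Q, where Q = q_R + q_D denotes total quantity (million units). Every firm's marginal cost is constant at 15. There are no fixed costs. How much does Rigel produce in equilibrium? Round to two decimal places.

A representative firm's profit is π_i = q_i(408 - 4Q) - 15q_i.
First-order condition (treating rivals' output as given): 393 - 8q_i - 4q_j = 0.
By symmetry each firm produces the same amount; substituting q_j = q_i yields q_i = 393/12 = 131/4.

32.75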